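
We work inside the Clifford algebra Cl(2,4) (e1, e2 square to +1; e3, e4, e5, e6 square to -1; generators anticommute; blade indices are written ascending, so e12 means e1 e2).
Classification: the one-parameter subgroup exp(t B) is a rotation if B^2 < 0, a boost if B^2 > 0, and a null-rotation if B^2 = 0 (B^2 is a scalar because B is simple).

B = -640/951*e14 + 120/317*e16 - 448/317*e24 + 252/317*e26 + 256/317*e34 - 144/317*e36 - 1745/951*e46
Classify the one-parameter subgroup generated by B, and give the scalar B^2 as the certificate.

B^2 term by term: the squares give (-640/951)^2*(e14)^2 + (120/317)^2*(e16)^2 + (-448/317)^2*(e24)^2 + (252/317)^2*(e26)^2 + (256/317)^2*(e34)^2 + (-144/317)^2*(e36)^2 + (-1745/951)^2*(e46)^2 = 409600/904401*(+1) + 14400/100489*(+1) + 200704/100489*(+1) + 63504/100489*(+1) + 65536/100489*(-1) + 20736/100489*(-1) + 3045025/904401*(-1) = -1 (each basis 2-blade squares to minus the product of its generators' squares); cross terms between blades sharing an index anticommute and cancel; the commuting (index-disjoint) pairs give grade-4 terms 2*c*c'*(blade product), which cancel blade by blade — e1246: 107520/100489 - 107520/100489 = 0; e1346: -61440/100489 + 61440/100489 = 0; e2346: -129024/100489 + 129024/100489 = 0 — confirming B is simple. So B^2 = -1.
Answer: rotation, certificate B^2 = -1. The invariant at work: B^2 = -1 is unchanged by conjugation, hence its sign classifies the subgroup whatever basis B is written in.


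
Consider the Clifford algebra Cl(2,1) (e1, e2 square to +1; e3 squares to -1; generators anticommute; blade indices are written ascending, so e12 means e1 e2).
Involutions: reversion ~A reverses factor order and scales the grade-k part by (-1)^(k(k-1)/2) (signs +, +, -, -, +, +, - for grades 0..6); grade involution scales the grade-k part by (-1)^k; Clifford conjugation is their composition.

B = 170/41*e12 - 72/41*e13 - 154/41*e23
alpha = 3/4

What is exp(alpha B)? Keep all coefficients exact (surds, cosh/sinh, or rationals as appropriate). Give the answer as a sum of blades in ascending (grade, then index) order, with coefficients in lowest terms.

B^2 term by term: the squares give (170/41)^2*(e12)^2 + (-72/41)^2*(e13)^2 + (-154/41)^2*(e23)^2 = 28900/1681*(-1) + 5184/1681*(+1) + 23716/1681*(+1) = 0 (each basis 2-blade squares to minus the product of its generators' squares); cross terms between blades sharing an index anticommute and cancel. So B^2 = 0.
B^2 = 0, so the series closes: exp(alpha B) = 1 + alpha B (parabolic case).
Answer: 1 + 255/82*e12 - 54/41*e13 - 231/82*e23


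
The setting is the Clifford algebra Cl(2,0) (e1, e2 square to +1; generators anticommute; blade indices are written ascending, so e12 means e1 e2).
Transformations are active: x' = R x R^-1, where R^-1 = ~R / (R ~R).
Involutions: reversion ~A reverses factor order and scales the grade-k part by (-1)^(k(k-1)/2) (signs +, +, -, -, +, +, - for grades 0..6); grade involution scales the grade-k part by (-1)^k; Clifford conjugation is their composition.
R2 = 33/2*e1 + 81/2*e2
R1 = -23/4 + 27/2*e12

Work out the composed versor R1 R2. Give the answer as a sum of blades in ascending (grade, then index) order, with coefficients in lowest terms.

Distribute over the terms of R1 (each basis-blade product reordered to ascending indices, repeated generators contracted through their squares):
(-23/4) R2 = -759/8*e1 - 1863/8*e2
(27/2*e12) R2 = 2187/4*e1 - 891/4*e2
Summing the partial products and collecting blades:
Answer: 3615/8*e1 - 3645/8*e2


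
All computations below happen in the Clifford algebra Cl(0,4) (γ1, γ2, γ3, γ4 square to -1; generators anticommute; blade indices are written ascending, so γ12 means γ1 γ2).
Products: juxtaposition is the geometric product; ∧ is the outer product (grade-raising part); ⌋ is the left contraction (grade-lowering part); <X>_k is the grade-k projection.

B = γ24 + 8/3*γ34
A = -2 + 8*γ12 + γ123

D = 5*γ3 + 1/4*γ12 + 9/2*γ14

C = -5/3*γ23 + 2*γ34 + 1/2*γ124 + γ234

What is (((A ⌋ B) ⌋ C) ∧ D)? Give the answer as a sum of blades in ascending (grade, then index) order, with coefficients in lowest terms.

step 1: -2*γ24 - 16/3*γ34
step 2: 32/3 + γ1 + 16/3*γ2 - 2*γ3
step 3: 160/3*γ3 + 8/3*γ12 + 5*γ13 + 48*γ14 + 80/3*γ23 - 1/2*γ123 - 24*γ124 + 9*γ134
Answer: 160/3*γ3 + 8/3*γ12 + 5*γ13 + 48*γ14 + 80/3*γ23 - 1/2*γ123 - 24*γ124 + 9*γ134


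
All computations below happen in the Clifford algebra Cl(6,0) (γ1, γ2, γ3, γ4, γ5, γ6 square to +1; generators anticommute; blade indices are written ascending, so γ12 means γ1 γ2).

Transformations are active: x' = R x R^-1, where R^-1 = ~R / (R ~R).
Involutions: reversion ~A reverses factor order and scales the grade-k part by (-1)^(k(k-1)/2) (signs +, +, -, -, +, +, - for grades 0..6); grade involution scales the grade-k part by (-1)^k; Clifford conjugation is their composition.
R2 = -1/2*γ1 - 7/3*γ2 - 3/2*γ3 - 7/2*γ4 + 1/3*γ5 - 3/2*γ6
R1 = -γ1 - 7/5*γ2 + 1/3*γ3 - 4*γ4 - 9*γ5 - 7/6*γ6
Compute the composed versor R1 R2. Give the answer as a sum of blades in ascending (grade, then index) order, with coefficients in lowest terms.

Distribute over the terms of R1 (each basis-blade product reordered to ascending indices, repeated generators contracted through their squares):
(-γ1) R2 = 1/2 + 7/3*γ12 + 3/2*γ13 + 7/2*γ14 - 1/3*γ15 + 3/2*γ16
(-7/5*γ2) R2 = 49/15 - 7/10*γ12 + 21/10*γ23 + 49/10*γ24 - 7/15*γ25 + 21/10*γ26
(1/3*γ3) R2 = -1/2 + 1/6*γ13 + 7/9*γ23 - 7/6*γ34 + 1/9*γ35 - 1/2*γ36
(-4*γ4) R2 = 14 - 2*γ14 - 28/3*γ24 - 6*γ34 - 4/3*γ45 + 6*γ46
(-9*γ5) R2 = -3 - 9/2*γ15 - 21*γ25 - 27/2*γ35 - 63/2*γ45 + 27/2*γ56
(-7/6*γ6) R2 = 7/4 - 7/12*γ16 - 49/18*γ26 - 7/4*γ36 - 49/12*γ46 + 7/18*γ56
Summing the partial products and collecting blades:
Answer: 961/60 + 49/30*γ12 + 5/3*γ13 + 3/2*γ14 - 29/6*γ15 + 11/12*γ16 + 259/90*γ23 - 133/30*γ24 - 322/15*γ25 - 28/45*γ26 - 43/6*γ34 - 241/18*γ35 - 9/4*γ36 - 197/6*γ45 + 23/12*γ46 + 125/9*γ56


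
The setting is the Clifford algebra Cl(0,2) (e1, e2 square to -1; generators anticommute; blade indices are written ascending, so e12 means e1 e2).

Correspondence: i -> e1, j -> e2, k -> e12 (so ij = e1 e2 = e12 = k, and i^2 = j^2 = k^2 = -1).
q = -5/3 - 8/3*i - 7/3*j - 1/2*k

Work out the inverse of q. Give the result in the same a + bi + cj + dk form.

In blades: q = -5/3 - 8/3*e1 - 7/3*e2 - 1/2*e12.
With qbar = -5/3 + 8/3*e1 + 7/3*e2 + 1/2*e12 (scalar fixed, mapped units negated), q qbar = 187/12 (the sum of squared coefficients), so q^-1 = qbar / (187/12) = -20/187 + 32/187*e1 + 28/187*e2 + 6/187*e12; translating back:
Answer: -20/187 + 32/187*i + 28/187*j + 6/187*k


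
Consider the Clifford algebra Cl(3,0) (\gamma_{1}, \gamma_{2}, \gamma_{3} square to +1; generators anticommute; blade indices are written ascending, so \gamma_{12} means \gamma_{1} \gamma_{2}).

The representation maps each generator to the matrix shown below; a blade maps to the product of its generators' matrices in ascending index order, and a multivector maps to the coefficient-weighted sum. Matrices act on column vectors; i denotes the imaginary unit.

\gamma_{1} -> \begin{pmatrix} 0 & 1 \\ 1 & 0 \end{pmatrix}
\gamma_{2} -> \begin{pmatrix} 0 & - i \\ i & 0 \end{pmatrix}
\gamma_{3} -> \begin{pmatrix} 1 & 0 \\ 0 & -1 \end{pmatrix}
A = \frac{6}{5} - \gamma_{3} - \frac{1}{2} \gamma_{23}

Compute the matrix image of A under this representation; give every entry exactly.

Bivector images (products of the table entries): rho(\gamma_{23}) = rho(\gamma_{2})rho(\gamma_{3}) = \begin{pmatrix} 0 & i \\ i & 0 \end{pmatrix}.
M = (\frac{6}{5})*1 + (-1)*rho(\gamma_{3}) + (-\frac{1}{2})*rho(\gamma_{23}), summed entrywise (1 is the identity matrix):
Answer: \begin{pmatrix} \frac{1}{5} & - \frac{i}{2} \\ - \frac{i}{2} & \frac{11}{5} \end{pmatrix}


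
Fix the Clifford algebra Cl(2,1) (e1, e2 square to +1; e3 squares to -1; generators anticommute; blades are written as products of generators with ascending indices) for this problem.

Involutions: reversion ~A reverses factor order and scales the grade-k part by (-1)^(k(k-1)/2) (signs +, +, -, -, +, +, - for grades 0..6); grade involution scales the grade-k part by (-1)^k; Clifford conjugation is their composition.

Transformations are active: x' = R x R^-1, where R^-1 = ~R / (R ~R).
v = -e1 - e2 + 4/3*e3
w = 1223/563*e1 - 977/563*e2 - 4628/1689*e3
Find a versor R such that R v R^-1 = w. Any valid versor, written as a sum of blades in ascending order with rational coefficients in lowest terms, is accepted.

Here q(v) = q(w) = 2/9; the classical choice R = v + w = 660/563*e1 - 1540/563*e2 - 792/563*e3 then realises v -> w under the sandwich.
Answer: 660/563*e1 - 1540/563*e2 - 792/563*e3


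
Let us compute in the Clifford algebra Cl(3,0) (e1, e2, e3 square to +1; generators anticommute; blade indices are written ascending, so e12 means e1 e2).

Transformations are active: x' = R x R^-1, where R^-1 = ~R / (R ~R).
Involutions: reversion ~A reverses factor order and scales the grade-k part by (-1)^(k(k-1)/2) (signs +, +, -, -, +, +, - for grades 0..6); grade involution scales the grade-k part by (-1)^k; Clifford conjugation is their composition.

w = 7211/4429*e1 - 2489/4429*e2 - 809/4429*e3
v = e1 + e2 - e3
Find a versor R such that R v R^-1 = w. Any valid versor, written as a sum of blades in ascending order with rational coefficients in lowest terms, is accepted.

R = v + w = 11640/4429*e1 + 1940/4429*e2 - 5238/4429*e3 works: the equal norms (3) guarantee its sandwich swaps v into w.
Answer: 11640/4429*e1 + 1940/4429*e2 - 5238/4429*e3


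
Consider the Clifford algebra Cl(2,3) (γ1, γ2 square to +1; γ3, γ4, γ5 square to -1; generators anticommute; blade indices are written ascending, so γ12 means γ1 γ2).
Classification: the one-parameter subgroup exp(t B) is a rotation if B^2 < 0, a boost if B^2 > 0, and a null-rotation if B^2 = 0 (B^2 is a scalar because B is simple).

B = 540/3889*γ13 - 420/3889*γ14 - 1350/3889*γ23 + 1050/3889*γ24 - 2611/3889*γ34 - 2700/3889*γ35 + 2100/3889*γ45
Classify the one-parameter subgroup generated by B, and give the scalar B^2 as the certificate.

B^2 term by term: the squares give (540/3889)^2*(γ13)^2 + (-420/3889)^2*(γ14)^2 + (-1350/3889)^2*(γ23)^2 + (1050/3889)^2*(γ24)^2 + (-2611/3889)^2*(γ34)^2 + (-2700/3889)^2*(γ35)^2 + (2100/3889)^2*(γ45)^2 = 291600/15124321*(+1) + 176400/15124321*(+1) + 1822500/15124321*(+1) + 1102500/15124321*(+1) + 6817321/15124321*(-1) + 7290000/15124321*(-1) + 4410000/15124321*(-1) = -1 (each basis 2-blade squares to minus the product of its generators' squares); cross terms between blades sharing an index anticommute and cancel; the commuting (index-disjoint) pairs give grade-4 terms 2*c*c'*(blade product), which cancel blade by blade — γ1234: -1134000/15124321 + 1134000/15124321 = 0; γ1345: 2268000/15124321 - 2268000/15124321 = 0; γ2345: -5670000/15124321 + 5670000/15124321 = 0 — confirming B is simple. So B^2 = -1.
Answer: rotation, certificate B^2 = -1. Because -1 is invariant under every versor sandwich, the classification follows from its sign alone.


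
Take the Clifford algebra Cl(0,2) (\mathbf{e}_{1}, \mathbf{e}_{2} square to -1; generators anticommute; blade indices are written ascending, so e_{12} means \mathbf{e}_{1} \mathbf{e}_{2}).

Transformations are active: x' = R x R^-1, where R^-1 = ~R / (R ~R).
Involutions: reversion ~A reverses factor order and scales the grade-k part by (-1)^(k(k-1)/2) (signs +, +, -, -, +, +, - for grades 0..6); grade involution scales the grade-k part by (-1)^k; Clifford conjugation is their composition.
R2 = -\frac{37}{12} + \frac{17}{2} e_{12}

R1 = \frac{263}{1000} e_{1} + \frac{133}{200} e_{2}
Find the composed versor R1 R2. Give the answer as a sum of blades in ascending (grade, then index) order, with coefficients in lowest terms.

Distribute over the terms of R1 (each basis-blade product reordered to ascending indices, repeated generators contracted through their squares):
(\frac{263}{1000} e_{1}) R2 = -\frac{9731}{12000} e_{1} - \frac{4471}{2000} e_{2}
(\frac{133}{200} e_{2}) R2 = \frac{2261}{400} e_{1} - \frac{4921}{2400} e_{2}
Summing the partial products and collecting blades:
Answer: \frac{58099}{12000} e_{1} - \frac{51431}{12000} e_{2}


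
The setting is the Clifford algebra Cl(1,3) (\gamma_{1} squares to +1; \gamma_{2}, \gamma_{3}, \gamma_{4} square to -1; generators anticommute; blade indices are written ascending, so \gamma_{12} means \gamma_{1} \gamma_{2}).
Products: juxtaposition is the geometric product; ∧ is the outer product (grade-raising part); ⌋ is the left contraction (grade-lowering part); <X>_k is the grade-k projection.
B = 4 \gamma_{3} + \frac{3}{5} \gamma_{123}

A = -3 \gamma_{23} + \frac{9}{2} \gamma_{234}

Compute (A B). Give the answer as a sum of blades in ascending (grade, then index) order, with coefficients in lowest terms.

step 1: \frac{9}{5} \gamma_{1} + 12 \gamma_{2} + \frac{27}{10} \gamma_{14} + 18 \gamma_{24}
Answer: \frac{9}{5} \gamma_{1} + 12 \gamma_{2} + \frac{27}{10} \gamma_{14} + 18 \gamma_{24}


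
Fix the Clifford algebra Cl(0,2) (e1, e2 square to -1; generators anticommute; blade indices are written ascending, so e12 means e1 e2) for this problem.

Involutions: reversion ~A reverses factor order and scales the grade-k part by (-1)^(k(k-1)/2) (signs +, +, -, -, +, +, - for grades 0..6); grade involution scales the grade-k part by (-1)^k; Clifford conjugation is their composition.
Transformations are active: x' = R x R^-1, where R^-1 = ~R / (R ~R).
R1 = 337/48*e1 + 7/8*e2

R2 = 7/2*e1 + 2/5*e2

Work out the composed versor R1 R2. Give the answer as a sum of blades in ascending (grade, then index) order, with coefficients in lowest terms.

Distribute over the terms of R1 (each basis-blade product reordered to ascending indices, repeated generators contracted through their squares):
(337/48*e1) R2 = -2359/96 + 337/120*e12
(7/8*e2) R2 = -7/20 - 49/16*e12
Summing the partial products and collecting blades:
Answer: -11963/480 - 61/240*e12


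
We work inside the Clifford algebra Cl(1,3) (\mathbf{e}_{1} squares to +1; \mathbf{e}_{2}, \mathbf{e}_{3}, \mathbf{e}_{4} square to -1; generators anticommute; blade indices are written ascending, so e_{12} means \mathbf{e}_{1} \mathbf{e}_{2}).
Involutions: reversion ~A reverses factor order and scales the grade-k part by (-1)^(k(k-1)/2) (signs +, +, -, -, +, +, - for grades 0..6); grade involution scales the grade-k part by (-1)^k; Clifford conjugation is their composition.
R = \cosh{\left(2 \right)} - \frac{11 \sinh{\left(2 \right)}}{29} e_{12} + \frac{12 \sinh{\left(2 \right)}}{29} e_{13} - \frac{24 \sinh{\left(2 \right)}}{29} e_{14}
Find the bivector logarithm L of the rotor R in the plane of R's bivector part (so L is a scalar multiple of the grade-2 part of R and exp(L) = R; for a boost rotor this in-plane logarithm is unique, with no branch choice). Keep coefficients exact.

The scalar part of R is \cosh{\left(2 \right)}, giving the rapidity magnitude (cosh is even); the bivector part supplies orientation, its quotient by sinh of the rapidity is the plane, and L = rapidity * plane — unique in that plane, since flipping both signs leaves L unchanged.
Concretely: cosh(rapidity) = \cosh{\left(2 \right)} gives rapidity = ±2, and since rapidity/sinh(rapidity) is even the sign is immaterial: L = (rapidity/sinh(rapidity)) * <R>_2 = (\frac{2}{\sinh{\left(2 \right)}}) * <R>_2.
Answer: - \frac{22}{29} e_{12} + \frac{24}{29} e_{13} - \frac{48}{29} e_{14}


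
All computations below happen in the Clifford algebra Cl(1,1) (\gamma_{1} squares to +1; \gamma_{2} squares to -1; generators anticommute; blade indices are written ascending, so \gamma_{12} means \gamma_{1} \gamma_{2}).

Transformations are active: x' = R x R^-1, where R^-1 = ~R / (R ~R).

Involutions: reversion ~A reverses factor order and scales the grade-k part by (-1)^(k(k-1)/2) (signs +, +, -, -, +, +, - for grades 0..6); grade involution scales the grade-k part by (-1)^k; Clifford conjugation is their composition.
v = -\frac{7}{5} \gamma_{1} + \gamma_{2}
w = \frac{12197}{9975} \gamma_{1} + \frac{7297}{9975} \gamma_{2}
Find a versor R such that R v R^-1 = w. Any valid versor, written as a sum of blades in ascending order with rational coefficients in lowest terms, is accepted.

Here q(v) = q(w) = \frac{24}{25}; the classical choice R = v + w = -\frac{1768}{9975} \gamma_{1} + \frac{17272}{9975} \gamma_{2} then realises v -> w under the sandwich.
Answer: -\frac{1768}{9975} \gamma_{1} + \frac{17272}{9975} \gamma_{2}


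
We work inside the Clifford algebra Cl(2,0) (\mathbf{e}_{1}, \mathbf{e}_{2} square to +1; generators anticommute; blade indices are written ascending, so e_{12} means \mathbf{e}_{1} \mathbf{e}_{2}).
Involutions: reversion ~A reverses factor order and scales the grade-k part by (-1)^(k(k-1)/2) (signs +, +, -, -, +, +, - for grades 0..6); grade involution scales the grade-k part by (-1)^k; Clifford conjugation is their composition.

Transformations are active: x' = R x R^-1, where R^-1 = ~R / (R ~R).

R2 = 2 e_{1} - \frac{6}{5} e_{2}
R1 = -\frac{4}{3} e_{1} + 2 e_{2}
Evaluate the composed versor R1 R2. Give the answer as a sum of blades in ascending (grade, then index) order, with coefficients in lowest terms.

Distribute over the terms of R1 (each basis-blade product reordered to ascending indices, repeated generators contracted through their squares):
(-\frac{4}{3} e_{1}) R2 = -\frac{8}{3} + \frac{8}{5} e_{12}
(2 e_{2}) R2 = -\frac{12}{5} - 4 e_{12}
Summing the partial products and collecting blades:
Answer: -\frac{76}{15} - \frac{12}{5} e_{12}


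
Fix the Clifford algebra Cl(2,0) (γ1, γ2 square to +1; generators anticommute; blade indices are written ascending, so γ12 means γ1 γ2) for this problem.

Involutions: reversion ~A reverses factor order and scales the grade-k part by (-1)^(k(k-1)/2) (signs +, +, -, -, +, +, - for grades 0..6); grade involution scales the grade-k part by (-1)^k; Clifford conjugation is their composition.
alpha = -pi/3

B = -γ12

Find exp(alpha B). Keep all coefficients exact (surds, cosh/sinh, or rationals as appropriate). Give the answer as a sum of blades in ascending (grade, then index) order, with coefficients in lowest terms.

B^2 = (-1)^2*(γ12)^2 = 1*(-1) = -1 (a basis 2-blade squares to minus the product of its generators' squares).
B^2 = -1 — the series telescopes trigonometrically here: l = 1, alpha*l = -pi/3, so exp(alpha B) = cos(-pi/3) + (sin(-pi/3)/1)*B = 1/2 + (-sqrt(3)/2)*B.
Answer: 1/2 + sqrt(3)/2*γ12


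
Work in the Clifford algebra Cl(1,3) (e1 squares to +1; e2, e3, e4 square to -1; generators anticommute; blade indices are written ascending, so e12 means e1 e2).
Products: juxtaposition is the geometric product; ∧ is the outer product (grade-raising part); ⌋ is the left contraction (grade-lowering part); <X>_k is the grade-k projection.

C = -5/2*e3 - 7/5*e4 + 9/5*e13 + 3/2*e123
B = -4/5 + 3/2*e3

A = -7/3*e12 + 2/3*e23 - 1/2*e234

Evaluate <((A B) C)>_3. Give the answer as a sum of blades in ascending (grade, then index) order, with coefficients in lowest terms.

step 1: -e2 + 28/15*e12 - 8/15*e23 - 3/4*e24 - 7/2*e123 + 2/5*e234
step 2: 21/4 + 4/5*e1 + 47/12*e2 + 14/5*e3 - 779/100*e12 - 3/2*e13 + 3/5*e14 - 3/10*e23 + 2/5*e24 - 43/15*e123 - 10/3*e124 + 9/8*e134 - 677/600*e234 + 25/4*e1234
step 3: -43/15*e123 - 10/3*e124 + 9/8*e134 - 677/600*e234
Answer: -43/15*e123 - 10/3*e124 + 9/8*e134 - 677/600*e234


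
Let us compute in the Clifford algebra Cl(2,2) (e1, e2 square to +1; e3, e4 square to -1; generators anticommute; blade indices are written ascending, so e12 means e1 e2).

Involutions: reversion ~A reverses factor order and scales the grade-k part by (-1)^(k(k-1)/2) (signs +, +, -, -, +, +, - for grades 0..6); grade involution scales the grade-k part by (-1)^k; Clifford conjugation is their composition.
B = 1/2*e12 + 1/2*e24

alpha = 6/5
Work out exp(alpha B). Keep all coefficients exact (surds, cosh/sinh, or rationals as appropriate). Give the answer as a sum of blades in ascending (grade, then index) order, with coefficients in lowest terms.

B^2 term by term: the squares give (1/2)^2*(e12)^2 + (1/2)^2*(e24)^2 = 1/4*(-1) + 1/4*(+1) = 0 (each basis 2-blade squares to minus the product of its generators' squares); cross terms between blades sharing an index anticommute and cancel. So B^2 = 0.
B^2 = 0, so the series closes: exp(alpha B) = 1 + alpha B (parabolic case).
Answer: 1 + 3/5*e12 + 3/5*e24


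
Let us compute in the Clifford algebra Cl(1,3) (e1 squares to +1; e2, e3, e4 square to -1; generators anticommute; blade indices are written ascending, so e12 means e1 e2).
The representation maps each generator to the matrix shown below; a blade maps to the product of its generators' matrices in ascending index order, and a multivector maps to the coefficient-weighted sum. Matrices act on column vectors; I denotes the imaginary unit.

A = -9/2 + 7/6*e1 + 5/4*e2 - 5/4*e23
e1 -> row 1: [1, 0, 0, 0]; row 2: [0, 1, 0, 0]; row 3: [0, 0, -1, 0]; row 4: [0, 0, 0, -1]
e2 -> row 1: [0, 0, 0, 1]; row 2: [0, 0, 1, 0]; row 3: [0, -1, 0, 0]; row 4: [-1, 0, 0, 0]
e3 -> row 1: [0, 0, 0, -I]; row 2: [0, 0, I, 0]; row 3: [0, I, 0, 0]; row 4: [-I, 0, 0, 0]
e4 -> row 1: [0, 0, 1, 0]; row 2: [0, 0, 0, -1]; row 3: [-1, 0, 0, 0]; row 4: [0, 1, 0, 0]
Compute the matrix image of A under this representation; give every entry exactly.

Bivector images (products of the table entries): rho(e23) = rho(e2)rho(e3) = row 1: [-I, 0, 0, 0]; row 2: [0, I, 0, 0]; row 3: [0, 0, -I, 0]; row 4: [0, 0, 0, I].
M = (-9/2)*1 + (7/6)*rho(e1) + (5/4)*rho(e2) + (-5/4)*rho(e23), summed entrywise (1 is the identity matrix):
Answer: row 1: [-10/3 + 5*I/4, 0, 0, 5/4]; row 2: [0, -10/3 - 5*I/4, 5/4, 0]; row 3: [0, -5/4, -17/3 + 5*I/4, 0]; row 4: [-5/4, 0, 0, -17/3 - 5*I/4]


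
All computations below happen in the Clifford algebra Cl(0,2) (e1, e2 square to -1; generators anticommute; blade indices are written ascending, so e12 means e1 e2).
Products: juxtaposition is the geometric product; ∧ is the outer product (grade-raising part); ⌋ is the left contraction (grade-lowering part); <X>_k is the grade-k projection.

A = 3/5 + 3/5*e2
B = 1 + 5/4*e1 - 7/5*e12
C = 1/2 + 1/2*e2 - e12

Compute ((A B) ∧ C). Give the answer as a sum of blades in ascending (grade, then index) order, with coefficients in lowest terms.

step 1: 3/5 - 9/100*e1 + 3/5*e2 - 159/100*e12
step 2: 3/10 - 9/200*e1 + 3/5*e2 - 36/25*e12
Answer: 3/10 - 9/200*e1 + 3/5*e2 - 36/25*e12


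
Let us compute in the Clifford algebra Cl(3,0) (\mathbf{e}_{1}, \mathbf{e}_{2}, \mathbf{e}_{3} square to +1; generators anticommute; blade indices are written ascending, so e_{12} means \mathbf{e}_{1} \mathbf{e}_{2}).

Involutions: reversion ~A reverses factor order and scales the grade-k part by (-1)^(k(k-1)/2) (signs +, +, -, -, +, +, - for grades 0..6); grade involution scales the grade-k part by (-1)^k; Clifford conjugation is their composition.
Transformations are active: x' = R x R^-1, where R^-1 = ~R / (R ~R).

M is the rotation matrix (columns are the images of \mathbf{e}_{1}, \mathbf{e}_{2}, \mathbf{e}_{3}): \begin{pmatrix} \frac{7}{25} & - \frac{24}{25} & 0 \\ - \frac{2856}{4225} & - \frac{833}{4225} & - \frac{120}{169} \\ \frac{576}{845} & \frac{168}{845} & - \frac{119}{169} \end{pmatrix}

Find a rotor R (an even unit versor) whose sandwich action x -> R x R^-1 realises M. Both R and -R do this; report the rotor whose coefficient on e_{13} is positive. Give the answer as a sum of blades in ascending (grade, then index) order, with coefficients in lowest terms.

Method: write R = a + b12*e_{12} + b13*e_{13} + b23*e_{23} with a^2 + b12^2 + b13^2 + b23^2 = 1 (so R^-1 = ~R). Expanding the columns R e_j ~R gives tr M = 4a^2 - 1 and, from the antisymmetric part, M21 - M12 = -4a*b12, M13 - M31 = 4a*b13, M32 - M23 = -4a*b23.
Here tr M = -\frac{105}{169}, so a^2 = (1 + tr M)/4 = \frac{16}{169} and a = ±\frac{4}{13}. Taking a = \frac{4}{13}: M21 - M12 = \frac{48}{169}, M13 - M31 = -\frac{576}{845}, M32 - M23 = \frac{768}{845}, giving b12 = -\frac{3}{13}, b13 = -\frac{36}{65}, b23 = -\frac{48}{65}, i.e. R = \frac{4}{13} - \frac{3}{13} e_{12} - \frac{36}{65} e_{13} - \frac{48}{65} e_{23}.
Its e_{13} coefficient is negative, so report the other preimage -R.
Answer: -\frac{4}{13} + \frac{3}{13} e_{12} + \frac{36}{65} e_{13} + \frac{48}{65} e_{23}. Recall the cover is two-to-one: with M of trace -\frac{105}{169}, both preimages act alike, and the stated e_{13} sign chooses the sheet.


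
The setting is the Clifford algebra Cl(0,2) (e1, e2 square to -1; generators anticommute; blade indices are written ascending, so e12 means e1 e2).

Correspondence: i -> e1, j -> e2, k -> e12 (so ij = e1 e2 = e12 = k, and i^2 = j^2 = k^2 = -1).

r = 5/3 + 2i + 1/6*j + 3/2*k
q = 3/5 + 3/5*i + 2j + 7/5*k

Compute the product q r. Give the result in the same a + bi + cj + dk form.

In blades: q = 3/5 + 3/5*e1 + 2*e2 + 7/5*e12, r = 5/3 + 2*e1 + 1/6*e2 + 3/2*e12.
Distribute q over r term by term (generator squares from the signature, products reordered to ascending indices): (3/5)*r = 1 + 6/5*e1 + 1/10*e2 + 9/10*e12; (3/5*e1)*r = -6/5 + e1 - 9/10*e2 + 1/10*e12; (2*e2)*r = -1/3 + 3*e1 + 10/3*e2 - 4*e12; (7/5*e12)*r = -21/10 - 7/30*e1 + 14/5*e2 + 7/3*e12.
Sum: -79/30 + 149/30*e1 + 16/3*e2 - 2/3*e12; translating back through the correspondence:
Answer: -79/30 + 149/30*i + 16/3*j - 2/3*k


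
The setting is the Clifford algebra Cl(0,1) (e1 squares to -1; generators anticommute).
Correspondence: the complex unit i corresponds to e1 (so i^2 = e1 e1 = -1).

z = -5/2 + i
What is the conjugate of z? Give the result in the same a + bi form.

In blades: z = -5/2 + e1.
Conjugation here is Clifford conjugation: the scalar is fixed and the grade-1 and grade-2 blades all flip sign, giving -5/2 - e1; translating back:
Answer: -5/2 - i


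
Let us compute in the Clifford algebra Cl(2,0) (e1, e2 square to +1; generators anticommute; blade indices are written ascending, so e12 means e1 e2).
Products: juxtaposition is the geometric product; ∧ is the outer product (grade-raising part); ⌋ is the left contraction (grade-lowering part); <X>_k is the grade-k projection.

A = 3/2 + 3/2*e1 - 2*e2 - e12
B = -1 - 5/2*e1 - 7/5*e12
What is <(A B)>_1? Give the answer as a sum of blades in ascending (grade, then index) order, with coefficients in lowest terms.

step 1: -133/20 - 161/20*e1 - 13/5*e2 - 61/10*e12
step 2: -161/20*e1 - 13/5*e2
Answer: -161/20*e1 - 13/5*e2


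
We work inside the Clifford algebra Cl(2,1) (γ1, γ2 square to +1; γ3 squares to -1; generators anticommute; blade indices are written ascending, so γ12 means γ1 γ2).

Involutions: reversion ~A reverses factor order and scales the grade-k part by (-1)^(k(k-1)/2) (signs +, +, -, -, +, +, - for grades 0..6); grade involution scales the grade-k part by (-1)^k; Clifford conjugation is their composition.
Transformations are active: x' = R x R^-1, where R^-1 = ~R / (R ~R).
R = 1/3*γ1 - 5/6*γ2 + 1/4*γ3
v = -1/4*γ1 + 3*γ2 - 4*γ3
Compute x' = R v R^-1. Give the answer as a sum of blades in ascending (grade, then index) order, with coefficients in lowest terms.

~R = 1/3*γ1 - 5/6*γ2 + 1/4*γ3, and R ~R = 107/144, so R^-1 = ~R / (107/144).
R v = -19/12 + 19/24*γ12 - 61/48*γ13 + 31/12*γ23
Answer: -501/428*γ1 + 59/107*γ2 + 314/107*γ3


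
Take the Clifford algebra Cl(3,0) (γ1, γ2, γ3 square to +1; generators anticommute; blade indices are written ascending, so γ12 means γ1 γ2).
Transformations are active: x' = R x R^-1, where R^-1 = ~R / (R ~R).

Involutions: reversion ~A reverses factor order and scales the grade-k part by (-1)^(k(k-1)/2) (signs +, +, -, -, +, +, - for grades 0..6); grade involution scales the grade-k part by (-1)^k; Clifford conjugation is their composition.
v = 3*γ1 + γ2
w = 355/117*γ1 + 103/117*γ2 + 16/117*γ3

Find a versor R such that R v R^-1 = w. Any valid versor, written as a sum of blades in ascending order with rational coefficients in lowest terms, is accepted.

Equal squares first: v^2 = w^2 = 10. Then v + w = 706/117*γ1 + 220/117*γ2 + 16/117*γ3 is a versor taking v to w, provided it is invertible.
Answer: 706/117*γ1 + 220/117*γ2 + 16/117*γ3


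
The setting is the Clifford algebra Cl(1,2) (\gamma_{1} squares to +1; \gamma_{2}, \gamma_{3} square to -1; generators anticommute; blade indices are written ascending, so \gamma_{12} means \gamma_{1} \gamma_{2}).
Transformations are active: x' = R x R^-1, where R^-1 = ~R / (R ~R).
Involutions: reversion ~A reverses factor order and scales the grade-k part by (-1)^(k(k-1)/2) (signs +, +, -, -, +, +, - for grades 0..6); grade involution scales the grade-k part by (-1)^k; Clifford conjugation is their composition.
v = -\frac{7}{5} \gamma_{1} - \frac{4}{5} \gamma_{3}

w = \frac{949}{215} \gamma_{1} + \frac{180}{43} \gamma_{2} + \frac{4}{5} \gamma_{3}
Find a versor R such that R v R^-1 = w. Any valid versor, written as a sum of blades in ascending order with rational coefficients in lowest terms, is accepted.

Since q(v) = q(w) = \frac{33}{25}, the sum R = v + w = \frac{648}{215} \gamma_{1} + \frac{180}{43} \gamma_{2} does the job whenever invertible.
Answer: \frac{648}{215} \gamma_{1} + \frac{180}{43} \gamma_{2}


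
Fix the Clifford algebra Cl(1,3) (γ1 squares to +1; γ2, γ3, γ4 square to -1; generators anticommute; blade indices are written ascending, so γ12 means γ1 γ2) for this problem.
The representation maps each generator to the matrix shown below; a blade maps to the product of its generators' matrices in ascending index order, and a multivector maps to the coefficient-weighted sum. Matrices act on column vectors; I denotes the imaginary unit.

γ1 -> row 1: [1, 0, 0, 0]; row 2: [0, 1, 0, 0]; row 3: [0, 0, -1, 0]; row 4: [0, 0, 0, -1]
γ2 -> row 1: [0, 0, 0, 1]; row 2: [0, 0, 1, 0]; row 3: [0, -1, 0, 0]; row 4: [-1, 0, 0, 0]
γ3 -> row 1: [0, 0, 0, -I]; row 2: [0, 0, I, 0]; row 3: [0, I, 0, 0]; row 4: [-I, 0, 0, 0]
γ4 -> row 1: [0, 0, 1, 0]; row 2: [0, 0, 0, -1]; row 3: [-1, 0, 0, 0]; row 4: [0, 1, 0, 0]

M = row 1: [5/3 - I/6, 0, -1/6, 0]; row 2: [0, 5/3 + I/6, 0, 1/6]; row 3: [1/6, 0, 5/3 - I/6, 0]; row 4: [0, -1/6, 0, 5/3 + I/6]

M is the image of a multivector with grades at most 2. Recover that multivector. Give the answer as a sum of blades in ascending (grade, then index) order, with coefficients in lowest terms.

Method: the blade images are trace-orthogonal — tr(rho(e_A) rho(e_B)^-1) = 4 if A = B and 0 otherwise — and rho(e_A)^-1 = (e_A)^2 * rho(e_A) with (e_A)^2 = +1 or -1, so the coefficient of e_A in the preimage is (e_A)^2 * tr(M rho(e_A))/4.
Nonzero projections over blades of grade <= 2: 1: (1)^2 = +1, tr(M 1) = 20/3, coefficient 5/3; γ4: (γ4)^2 = -1, tr(M rho(γ4)) = 2/3, coefficient -1/6; γ23: (γ23)^2 = -1, tr(M rho(γ23)) = -2/3, coefficient 1/6. Every other blade of grade <= 2 projects to 0.
Answer: 5/3 - 1/6*γ4 + 1/6*γ23


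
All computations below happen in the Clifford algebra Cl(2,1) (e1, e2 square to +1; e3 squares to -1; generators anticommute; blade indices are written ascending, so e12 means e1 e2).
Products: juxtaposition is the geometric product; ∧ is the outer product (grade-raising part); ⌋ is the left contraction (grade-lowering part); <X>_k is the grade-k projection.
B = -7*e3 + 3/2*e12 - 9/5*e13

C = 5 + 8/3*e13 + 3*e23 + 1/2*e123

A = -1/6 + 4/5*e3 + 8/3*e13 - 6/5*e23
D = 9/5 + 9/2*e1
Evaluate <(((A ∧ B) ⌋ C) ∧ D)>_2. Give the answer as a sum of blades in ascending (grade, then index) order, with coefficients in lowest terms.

step 1: 7/6*e3 - 1/4*e12 + 3/10*e13 + 6/5*e123
step 2: 7/5 + 28/9*e1 + 67/20*e2 + 1/8*e3 - 7/12*e12
step 3: 63/25 + 119/10*e1 + 603/100*e2 + 9/40*e3 - 129/8*e12 - 9/16*e13
step 4: -129/8*e12 - 9/16*e13
Answer: -129/8*e12 - 9/16*e13


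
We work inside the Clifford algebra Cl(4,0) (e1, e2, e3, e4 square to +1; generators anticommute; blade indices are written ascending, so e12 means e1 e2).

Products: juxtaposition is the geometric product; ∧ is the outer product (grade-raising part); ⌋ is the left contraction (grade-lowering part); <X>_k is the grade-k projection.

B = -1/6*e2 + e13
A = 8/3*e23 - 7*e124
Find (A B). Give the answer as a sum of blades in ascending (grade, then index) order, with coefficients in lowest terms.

step 1: 4/9*e3 + 8/3*e12 - 7/6*e14 + 7*e234
Answer: 4/9*e3 + 8/3*e12 - 7/6*e14 + 7*e234


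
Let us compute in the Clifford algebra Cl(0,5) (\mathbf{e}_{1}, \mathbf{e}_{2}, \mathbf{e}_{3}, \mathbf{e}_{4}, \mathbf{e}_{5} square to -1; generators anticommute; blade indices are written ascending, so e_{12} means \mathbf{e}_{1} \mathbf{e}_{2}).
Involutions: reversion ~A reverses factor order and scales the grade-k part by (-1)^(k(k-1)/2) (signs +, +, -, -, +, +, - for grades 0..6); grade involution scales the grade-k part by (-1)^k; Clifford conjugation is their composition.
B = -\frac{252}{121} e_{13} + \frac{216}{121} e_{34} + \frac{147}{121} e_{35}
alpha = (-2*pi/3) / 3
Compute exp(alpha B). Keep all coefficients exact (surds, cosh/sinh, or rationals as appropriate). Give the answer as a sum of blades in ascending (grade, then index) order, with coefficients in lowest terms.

B^2 term by term: the squares give (-\frac{252}{121})^2*(e_{13})^2 + (\frac{216}{121})^2*(e_{34})^2 + (\frac{147}{121})^2*(e_{35})^2 = \frac{63504}{14641}*(-1) + \frac{46656}{14641}*(-1) + \frac{21609}{14641}*(-1) = -9 (each basis 2-blade squares to minus the product of its generators' squares); cross terms between blades sharing an index anticommute and cancel. So B^2 = -9.
B^2 = -9 — a negative square means the series sums to a rotation: l = 3, alpha*l = - \frac{2 \pi}{3}, so exp(alpha B) = cos(- \frac{2 \pi}{3}) + (sin(- \frac{2 \pi}{3})/3)*B = - \frac{1}{2} + (- \frac{\sqrt{3}}{6})*B.
Answer: - \frac{1}{2} + \frac{42 \sqrt{3}}{121} e_{13} - \frac{36 \sqrt{3}}{121} e_{34} - \frac{49 \sqrt{3}}{242} e_{35}


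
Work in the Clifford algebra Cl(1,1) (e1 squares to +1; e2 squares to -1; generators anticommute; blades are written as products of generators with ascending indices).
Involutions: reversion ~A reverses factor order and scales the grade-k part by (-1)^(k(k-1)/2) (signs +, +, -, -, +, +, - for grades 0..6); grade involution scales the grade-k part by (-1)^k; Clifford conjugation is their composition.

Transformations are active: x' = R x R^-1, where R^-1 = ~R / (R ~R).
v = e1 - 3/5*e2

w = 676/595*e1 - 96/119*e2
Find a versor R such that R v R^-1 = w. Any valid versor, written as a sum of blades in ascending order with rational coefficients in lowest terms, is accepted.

Why this works: both vectors square to 16/25, so q(v) = q(w) and R = v + w = 1271/595*e1 - 837/595*e2 carries v to w — its own direction survives, the complement (v - w)/2 flips.
Answer: 1271/595*e1 - 837/595*e2


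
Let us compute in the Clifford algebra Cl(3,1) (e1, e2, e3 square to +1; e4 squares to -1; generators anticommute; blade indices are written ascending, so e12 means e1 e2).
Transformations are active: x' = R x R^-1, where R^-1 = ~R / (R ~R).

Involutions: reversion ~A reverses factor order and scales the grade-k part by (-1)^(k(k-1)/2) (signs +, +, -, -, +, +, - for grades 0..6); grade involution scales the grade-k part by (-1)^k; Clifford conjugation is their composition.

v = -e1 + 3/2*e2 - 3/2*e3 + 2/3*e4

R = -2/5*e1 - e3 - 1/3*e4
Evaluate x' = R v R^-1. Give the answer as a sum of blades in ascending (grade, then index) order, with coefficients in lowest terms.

~R = -2/5*e1 - e3 - 1/3*e4, and R ~R = 236/225, so R^-1 = ~R / (236/225).
R v = 191/90 - 3/5*e12 - 2/5*e13 - 3/5*e14 + 3/2*e23 + 1/2*e24 - 7/6*e34
Answer: -73/118*e1 - 3/2*e2 - 601/236*e3 - 1427/708*e4


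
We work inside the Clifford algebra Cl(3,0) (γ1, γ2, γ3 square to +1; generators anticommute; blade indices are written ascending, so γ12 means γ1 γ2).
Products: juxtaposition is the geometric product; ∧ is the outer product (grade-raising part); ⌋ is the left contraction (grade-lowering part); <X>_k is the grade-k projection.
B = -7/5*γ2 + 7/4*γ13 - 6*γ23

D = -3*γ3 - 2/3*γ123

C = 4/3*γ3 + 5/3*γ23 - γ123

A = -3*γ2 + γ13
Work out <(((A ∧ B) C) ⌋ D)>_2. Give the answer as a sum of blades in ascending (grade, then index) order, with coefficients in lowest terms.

step 1: 133/20*γ123
step 2: 133/20 - 133/12*γ1 + 133/15*γ12
step 3: -2527/180*γ3 + 133/18*γ23 - 133/30*γ123
step 4: 133/18*γ23
Answer: 133/18*γ23


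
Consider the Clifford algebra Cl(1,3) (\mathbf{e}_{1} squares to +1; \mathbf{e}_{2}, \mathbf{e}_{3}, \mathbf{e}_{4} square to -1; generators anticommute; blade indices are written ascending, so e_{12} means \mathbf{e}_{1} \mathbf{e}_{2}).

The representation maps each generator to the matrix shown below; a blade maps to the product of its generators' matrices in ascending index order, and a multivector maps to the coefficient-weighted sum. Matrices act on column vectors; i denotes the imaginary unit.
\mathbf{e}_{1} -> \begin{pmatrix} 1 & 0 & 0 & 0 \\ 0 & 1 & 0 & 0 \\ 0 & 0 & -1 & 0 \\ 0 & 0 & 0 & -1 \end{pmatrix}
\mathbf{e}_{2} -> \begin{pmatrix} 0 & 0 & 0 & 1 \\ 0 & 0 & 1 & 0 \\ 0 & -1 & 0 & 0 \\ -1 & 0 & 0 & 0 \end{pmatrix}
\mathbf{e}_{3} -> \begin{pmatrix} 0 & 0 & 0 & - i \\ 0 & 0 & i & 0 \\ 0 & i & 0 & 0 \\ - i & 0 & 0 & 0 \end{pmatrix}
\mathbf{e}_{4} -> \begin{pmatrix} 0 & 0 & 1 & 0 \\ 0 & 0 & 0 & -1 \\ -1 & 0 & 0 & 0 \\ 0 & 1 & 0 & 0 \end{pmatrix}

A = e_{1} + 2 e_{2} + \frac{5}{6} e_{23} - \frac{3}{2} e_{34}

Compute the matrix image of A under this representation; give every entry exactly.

Bivector images (products of the table entries): rho(e_{23}) = rho(\mathbf{e}_{2})rho(\mathbf{e}_{3}) = \begin{pmatrix} - i & 0 & 0 & 0 \\ 0 & i & 0 & 0 \\ 0 & 0 & - i & 0 \\ 0 & 0 & 0 & i \end{pmatrix}; rho(e_{34}) = rho(\mathbf{e}_{3})rho(\mathbf{e}_{4}) = \begin{pmatrix} 0 & - i & 0 & 0 \\ - i & 0 & 0 & 0 \\ 0 & 0 & 0 & - i \\ 0 & 0 & - i & 0 \end{pmatrix}.
M = (1)*rho(e_{1}) + (2)*rho(e_{2}) + (\frac{5}{6})*rho(e_{23}) + (-\frac{3}{2})*rho(e_{34}), summed entrywise:
Answer: \begin{pmatrix} 1 - \frac{5 i}{6} & \frac{3 i}{2} & 0 & 2 \\ \frac{3 i}{2} & 1 + \frac{5 i}{6} & 2 & 0 \\ 0 & -2 & -1 - \frac{5 i}{6} & \frac{3 i}{2} \\ -2 & 0 & \frac{3 i}{2} & -1 + \frac{5 i}{6} \end{pmatrix}


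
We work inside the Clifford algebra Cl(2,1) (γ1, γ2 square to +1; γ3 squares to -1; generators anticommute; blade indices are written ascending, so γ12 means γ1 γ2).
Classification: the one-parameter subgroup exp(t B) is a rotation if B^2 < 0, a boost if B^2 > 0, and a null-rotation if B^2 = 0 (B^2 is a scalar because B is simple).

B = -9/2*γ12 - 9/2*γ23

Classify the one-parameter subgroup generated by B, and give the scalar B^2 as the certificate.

B^2 term by term: the squares give (-9/2)^2*(γ12)^2 + (-9/2)^2*(γ23)^2 = 81/4*(-1) + 81/4*(+1) = 0 (each basis 2-blade squares to minus the product of its generators' squares); cross terms between blades sharing an index anticommute and cancel. So B^2 = 0.
Answer: null-rotation, certificate B^2 = 0. Why this suffices: the scalar 0 survives any versor conjugation, so its sign alone determines the class however B is presented.


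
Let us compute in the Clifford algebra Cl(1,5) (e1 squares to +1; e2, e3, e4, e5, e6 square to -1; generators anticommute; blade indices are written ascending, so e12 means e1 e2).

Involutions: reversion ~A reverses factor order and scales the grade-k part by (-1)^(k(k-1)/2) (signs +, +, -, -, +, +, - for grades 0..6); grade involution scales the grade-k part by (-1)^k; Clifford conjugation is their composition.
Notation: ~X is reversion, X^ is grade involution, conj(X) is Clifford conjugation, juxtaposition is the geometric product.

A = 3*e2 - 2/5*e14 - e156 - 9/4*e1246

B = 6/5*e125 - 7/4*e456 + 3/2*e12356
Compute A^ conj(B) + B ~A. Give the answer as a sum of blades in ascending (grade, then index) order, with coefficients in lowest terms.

first term: 7/4*e14 - 18/5*e15 + 3/2*e23 + 6/5*e26 + 63/16*e125 - 7/10*e156 - 12/25*e245 + 27/8*e345 + 27/10*e456 + 9/2*e1356 + 21/4*e2456 - 3/5*e23456
second term: -7/4*e14 + 18/5*e15 - 3/2*e23 - 6/5*e26 + 63/16*e125 - 7/10*e156 - 12/25*e245 + 27/8*e345 + 27/10*e456 + 9/2*e1356 + 21/4*e2456 + 3/5*e23456
Answer: 63/8*e125 - 7/5*e156 - 24/25*e245 + 27/4*e345 + 27/5*e456 + 9*e1356 + 21/2*e2456


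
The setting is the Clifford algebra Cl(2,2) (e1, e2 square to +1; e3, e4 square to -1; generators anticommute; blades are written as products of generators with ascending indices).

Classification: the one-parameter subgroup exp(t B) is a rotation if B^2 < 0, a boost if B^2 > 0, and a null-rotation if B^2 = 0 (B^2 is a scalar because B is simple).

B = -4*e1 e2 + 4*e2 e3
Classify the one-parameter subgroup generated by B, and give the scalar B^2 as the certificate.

B^2 term by term: the squares give (-4)^2*(e1 e2)^2 + (4)^2*(e2 e3)^2 = 16*(-1) + 16*(+1) = 0 (each basis 2-blade squares to minus the product of its generators' squares); cross terms between blades sharing an index anticommute and cancel. So B^2 = 0.
Answer: null-rotation, certificate B^2 = 0. Key observation: B^2 = 0 is a conjugation invariant, so its sign decides the class regardless of the surface form of B.
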